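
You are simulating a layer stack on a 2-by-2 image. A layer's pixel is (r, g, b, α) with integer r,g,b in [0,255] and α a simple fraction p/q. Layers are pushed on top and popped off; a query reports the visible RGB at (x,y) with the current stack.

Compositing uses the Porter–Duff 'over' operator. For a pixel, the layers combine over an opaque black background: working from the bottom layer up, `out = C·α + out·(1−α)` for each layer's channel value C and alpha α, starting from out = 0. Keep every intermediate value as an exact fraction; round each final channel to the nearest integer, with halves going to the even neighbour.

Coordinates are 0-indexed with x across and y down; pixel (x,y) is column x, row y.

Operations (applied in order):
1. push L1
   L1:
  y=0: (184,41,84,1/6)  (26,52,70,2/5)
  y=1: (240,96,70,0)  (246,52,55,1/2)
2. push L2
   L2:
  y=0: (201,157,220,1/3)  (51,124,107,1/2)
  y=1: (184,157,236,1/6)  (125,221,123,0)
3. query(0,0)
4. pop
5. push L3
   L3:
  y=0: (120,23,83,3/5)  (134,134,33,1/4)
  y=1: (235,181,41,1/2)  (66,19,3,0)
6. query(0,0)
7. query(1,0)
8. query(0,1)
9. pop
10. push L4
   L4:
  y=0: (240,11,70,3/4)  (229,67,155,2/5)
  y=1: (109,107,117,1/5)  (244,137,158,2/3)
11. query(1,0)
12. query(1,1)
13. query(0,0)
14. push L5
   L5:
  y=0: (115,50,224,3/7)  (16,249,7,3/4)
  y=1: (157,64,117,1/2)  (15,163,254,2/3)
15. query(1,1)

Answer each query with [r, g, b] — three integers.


at x=0,y=0 over L1,L2:
after L1 α=1/6: [92/3, 41/6, 14]
after L2 α=1/3: [787/9, 512/9, 248/3]
→ [87, 57, 83]

at x=0,y=0 over L1,L3:
L1 α=1/6: [92/3, 41/6, 14]
L3 α=3/5: [1264/15, 248/15, 277/5]
rounded: [84, 17, 55]

at x=1,y=0 over L1,L3:
L1 α=2/5: [52/5, 104/5, 28]
L3 α=1/4: [413/10, 491/10, 117/4]
→ [41, 49, 29]

(0,1) stack=L1,L3; from [0,0,0]:
after L1 α=0: [0, 0, 0]
after L3 α=1/2: [235/2, 181/2, 41/2]
→ [118, 90, 20]

at x=1,y=0 over L1,L4:
after L1 α=2/5: [52/5, 104/5, 28]
after L4 α=2/5: [2446/25, 982/25, 394/5]
rounded: [98, 39, 79]

(1,1) stack=L1,L4; from [0,0,0]:
+L1 (α=1/2) → [123, 26, 55/2]
+L4 (α=2/3) → [611/3, 100, 229/2]
= [204, 100, 114]

(0,0) stack=L1,L4; from [0,0,0]:
L1 α=1/6: [92/3, 41/6, 14]
L4 α=3/4: [563/3, 239/24, 56]
= [188, 10, 56]

query (1,1) [L1,L4,L5] — begin 0,0,0
L1 α=1/2: [123, 26, 55/2]
L4 α=2/3: [611/3, 100, 229/2]
L5 α=2/3: [701/9, 142, 415/2]
rounded: [78, 142, 208]


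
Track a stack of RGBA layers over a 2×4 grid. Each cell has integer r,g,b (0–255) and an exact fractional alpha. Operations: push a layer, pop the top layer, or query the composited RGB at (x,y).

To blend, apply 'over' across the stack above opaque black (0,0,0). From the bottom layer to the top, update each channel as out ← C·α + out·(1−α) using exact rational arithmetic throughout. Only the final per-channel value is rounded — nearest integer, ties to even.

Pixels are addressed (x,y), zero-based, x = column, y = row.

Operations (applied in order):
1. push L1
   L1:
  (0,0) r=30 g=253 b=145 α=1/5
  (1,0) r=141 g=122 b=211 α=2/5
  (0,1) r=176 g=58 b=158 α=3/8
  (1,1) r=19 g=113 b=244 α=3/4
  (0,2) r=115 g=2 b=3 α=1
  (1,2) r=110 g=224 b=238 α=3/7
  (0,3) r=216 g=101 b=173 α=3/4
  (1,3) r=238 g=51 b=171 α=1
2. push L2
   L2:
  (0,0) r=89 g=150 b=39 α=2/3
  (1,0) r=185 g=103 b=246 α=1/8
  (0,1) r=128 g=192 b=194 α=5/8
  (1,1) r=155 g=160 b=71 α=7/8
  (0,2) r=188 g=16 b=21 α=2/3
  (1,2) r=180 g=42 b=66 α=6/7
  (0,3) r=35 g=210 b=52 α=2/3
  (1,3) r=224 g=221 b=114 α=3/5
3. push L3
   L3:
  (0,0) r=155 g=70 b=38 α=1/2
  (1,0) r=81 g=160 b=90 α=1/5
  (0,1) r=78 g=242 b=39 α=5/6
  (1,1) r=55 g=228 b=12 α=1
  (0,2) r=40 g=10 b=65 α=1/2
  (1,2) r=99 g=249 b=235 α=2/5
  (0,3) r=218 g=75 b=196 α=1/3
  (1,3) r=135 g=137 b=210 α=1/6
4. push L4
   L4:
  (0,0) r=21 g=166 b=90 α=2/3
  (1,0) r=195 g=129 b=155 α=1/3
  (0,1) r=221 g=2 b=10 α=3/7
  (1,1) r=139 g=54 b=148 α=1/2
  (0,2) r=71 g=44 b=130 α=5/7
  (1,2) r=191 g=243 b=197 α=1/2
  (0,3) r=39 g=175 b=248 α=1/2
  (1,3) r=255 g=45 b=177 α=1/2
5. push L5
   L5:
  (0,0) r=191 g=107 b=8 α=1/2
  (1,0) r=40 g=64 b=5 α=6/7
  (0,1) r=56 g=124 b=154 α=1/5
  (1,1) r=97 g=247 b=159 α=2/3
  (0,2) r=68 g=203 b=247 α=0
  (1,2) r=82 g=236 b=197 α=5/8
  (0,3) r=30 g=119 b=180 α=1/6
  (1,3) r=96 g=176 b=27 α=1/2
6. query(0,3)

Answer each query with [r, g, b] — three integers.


at x=0,y=3 over L1,L2,L3,L4,L5:
+L1 (α=3/4) → [162, 303/4, 519/4]
+L2 (α=2/3) → [232/3, 661/4, 935/12]
+L3 (α=1/3) → [1118/9, 811/6, 2111/18]
+L4 (α=1/2) → [1469/18, 1861/12, 6575/36]
+L5 (α=1/6) → [7885/108, 10733/72, 39355/216]
rounded: [73, 149, 182]


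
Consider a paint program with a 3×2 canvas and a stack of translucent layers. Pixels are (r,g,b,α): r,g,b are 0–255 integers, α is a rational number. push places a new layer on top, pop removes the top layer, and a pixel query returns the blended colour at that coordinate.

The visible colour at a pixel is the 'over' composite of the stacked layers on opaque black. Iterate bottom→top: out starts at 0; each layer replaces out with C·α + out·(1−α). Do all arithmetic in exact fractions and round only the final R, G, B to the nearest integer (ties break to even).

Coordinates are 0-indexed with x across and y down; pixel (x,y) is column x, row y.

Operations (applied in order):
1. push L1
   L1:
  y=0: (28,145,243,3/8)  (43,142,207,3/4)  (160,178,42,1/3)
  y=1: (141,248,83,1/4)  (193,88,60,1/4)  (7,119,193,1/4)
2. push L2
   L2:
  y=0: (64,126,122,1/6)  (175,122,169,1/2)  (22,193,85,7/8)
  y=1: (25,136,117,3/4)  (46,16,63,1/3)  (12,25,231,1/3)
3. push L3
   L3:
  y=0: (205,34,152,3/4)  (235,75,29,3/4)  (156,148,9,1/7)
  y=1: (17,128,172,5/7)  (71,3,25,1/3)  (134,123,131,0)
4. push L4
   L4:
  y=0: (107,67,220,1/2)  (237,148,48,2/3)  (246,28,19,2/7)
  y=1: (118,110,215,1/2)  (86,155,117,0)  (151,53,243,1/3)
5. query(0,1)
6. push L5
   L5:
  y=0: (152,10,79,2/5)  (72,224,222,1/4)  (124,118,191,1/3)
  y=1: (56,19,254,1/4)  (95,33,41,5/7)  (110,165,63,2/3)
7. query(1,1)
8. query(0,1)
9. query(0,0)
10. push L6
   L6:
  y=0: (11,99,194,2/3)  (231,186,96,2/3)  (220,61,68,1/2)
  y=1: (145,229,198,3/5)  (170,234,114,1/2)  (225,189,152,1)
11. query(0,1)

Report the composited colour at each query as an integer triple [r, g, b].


at x=0,y=1 over L1,L2,L3,L4:
after L1 α=1/4: [141/4, 62, 83/4]
after L2 α=3/4: [441/16, 235/2, 1487/16]
after L3 α=5/7: [1121/56, 125, 8367/56]
after L4 α=1/2: [7729/112, 235/2, 20407/112]
rounded: [69, 118, 182]

query (1,1) [L1,L2,L3,L4,L5] — begin 0,0,0
L1 α=1/4: [193/4, 22, 15]
L2 α=1/3: [95/2, 20, 31]
L3 α=1/3: [166/3, 43/3, 29]
L4 α=0: [166/3, 43/3, 29]
L5 α=5/7: [251/3, 83/3, 263/7]
→ [84, 28, 38]

query (0,1) [L1,L2,L3,L4,L5] — begin 0,0,0
+L1 (α=1/4) → [141/4, 62, 83/4]
+L2 (α=3/4) → [441/16, 235/2, 1487/16]
+L3 (α=5/7) → [1121/56, 125, 8367/56]
+L4 (α=1/2) → [7729/112, 235/2, 20407/112]
+L5 (α=1/4) → [29459/448, 743/8, 89669/448]
→ [66, 93, 200]

(0,0) stack=L1,L2,L3,L4,L5; from [0,0,0]:
+L1 (α=3/8) → [21/2, 435/8, 729/8]
+L2 (α=1/6) → [233/12, 1061/16, 4621/48]
+L3 (α=3/4) → [7613/48, 2693/64, 26509/192]
+L4 (α=1/2) → [12749/96, 6981/128, 68749/384]
+L5 (α=2/5) → [22477/160, 23503/640, 88973/640]
rounded: [140, 37, 139]

at x=0,y=1 over L1,L2,L3,L4,L5,L6:
L1 α=1/4: [141/4, 62, 83/4]
L2 α=3/4: [441/16, 235/2, 1487/16]
L3 α=5/7: [1121/56, 125, 8367/56]
L4 α=1/2: [7729/112, 235/2, 20407/112]
L5 α=1/4: [29459/448, 743/8, 89669/448]
L6 α=3/5: [126899/1120, 3491/20, 44545/224]
= [113, 175, 199]


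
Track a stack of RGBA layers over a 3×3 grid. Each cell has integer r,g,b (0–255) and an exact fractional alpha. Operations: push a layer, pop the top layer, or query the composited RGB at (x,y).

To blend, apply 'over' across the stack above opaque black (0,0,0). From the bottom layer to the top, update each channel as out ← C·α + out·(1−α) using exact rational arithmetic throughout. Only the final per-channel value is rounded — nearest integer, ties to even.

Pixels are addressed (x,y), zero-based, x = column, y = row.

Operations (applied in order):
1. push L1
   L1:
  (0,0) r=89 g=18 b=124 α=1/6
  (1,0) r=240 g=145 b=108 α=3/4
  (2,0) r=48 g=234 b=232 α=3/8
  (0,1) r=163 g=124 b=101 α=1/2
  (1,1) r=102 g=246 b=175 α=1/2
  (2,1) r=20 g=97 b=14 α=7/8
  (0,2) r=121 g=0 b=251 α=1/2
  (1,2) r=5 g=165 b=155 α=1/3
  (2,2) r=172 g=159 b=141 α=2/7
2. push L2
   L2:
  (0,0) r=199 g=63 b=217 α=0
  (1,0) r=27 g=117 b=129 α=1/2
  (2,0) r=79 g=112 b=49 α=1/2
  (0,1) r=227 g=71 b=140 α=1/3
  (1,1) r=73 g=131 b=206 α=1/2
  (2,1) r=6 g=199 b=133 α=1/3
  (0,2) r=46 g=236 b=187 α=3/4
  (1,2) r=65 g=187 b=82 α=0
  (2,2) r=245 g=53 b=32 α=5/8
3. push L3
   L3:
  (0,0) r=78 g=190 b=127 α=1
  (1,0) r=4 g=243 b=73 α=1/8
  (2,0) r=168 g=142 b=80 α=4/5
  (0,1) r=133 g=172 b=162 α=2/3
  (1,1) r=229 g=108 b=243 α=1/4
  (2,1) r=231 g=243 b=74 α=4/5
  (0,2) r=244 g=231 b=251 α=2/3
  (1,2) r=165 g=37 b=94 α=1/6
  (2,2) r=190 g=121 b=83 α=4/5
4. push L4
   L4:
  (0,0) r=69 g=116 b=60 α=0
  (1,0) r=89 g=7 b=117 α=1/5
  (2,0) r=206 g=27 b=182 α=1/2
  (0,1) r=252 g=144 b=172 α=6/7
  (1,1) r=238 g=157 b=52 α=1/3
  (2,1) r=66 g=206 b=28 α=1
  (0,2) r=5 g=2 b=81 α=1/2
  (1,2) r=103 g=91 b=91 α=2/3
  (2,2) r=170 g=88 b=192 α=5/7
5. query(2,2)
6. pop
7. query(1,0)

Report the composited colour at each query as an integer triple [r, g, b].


query (2,2) [L1,L2,L3,L4] — begin 0,0,0
L1 α=2/7: [344/7, 318/7, 282/7]
L2 α=5/8: [9607/56, 2809/56, 983/28]
L3 α=4/5: [52167/280, 29913/280, 10279/140]
L4 α=5/7: [171167/980, 91513/980, 77479/490]
→ [175, 93, 158]

at x=1,y=0 over L1,L2,L3:
after L1 α=3/4: [180, 435/4, 81]
after L2 α=1/2: [207/2, 903/8, 105]
after L3 α=1/8: [1457/16, 8265/64, 101]
→ [91, 129, 101]


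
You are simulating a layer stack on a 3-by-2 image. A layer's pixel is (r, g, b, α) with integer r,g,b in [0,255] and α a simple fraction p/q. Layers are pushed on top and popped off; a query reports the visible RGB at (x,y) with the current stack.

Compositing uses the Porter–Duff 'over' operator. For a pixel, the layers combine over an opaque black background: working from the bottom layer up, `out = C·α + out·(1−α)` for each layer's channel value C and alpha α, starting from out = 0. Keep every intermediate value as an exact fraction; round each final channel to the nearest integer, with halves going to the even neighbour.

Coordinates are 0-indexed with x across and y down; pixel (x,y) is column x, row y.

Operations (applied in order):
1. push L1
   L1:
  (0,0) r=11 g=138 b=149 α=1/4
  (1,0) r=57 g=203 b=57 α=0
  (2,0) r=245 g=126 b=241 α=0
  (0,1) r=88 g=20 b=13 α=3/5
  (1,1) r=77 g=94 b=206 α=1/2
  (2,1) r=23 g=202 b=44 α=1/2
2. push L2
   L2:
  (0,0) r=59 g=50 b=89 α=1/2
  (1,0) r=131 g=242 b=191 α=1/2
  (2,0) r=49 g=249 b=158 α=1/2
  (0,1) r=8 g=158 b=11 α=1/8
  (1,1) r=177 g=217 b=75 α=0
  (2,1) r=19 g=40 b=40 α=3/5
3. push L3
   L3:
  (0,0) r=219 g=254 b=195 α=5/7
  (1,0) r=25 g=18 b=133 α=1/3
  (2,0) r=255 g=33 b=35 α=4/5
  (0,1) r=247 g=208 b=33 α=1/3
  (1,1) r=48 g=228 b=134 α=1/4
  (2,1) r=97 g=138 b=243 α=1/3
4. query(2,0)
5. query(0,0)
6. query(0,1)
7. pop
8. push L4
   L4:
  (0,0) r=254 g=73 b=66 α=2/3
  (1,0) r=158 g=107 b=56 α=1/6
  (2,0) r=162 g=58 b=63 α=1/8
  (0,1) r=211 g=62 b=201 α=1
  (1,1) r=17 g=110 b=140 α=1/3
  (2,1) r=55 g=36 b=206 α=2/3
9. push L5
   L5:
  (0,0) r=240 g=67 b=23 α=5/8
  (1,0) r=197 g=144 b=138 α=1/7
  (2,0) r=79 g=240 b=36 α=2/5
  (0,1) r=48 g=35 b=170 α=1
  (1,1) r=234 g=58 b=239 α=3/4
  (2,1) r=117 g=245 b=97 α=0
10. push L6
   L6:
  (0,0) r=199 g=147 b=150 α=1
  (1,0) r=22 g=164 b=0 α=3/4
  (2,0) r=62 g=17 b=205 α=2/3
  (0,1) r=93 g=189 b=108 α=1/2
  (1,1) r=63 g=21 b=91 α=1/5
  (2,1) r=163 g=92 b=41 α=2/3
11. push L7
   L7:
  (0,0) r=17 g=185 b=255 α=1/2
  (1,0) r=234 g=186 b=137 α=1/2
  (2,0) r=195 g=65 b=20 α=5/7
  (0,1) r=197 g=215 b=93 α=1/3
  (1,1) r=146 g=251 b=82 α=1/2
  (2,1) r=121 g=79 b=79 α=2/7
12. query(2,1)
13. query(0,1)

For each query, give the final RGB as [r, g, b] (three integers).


(2,0) stack=L1,L2,L3; from [0,0,0]:
+L1 (α=0) → [0, 0, 0]
+L2 (α=1/2) → [49/2, 249/2, 79]
+L3 (α=4/5) → [2089/10, 513/10, 219/5]
rounded: [209, 51, 44]

query (0,0) [L1,L2,L3] — begin 0,0,0
+L1 (α=1/4) → [11/4, 69/2, 149/4]
+L2 (α=1/2) → [247/8, 169/4, 505/8]
+L3 (α=5/7) → [661/4, 387/2, 4405/28]
→ [165, 194, 157]

query (0,1) [L1,L2,L3] — begin 0,0,0
+L1 (α=3/5) → [264/5, 12, 39/5]
+L2 (α=1/8) → [236/5, 121/4, 41/5]
+L3 (α=1/3) → [569/5, 179/2, 247/15]
= [114, 90, 16]

(2,1) stack=L1,L2,L4,L5,L6,L7; from [0,0,0]:
after L1 α=1/2: [23/2, 101, 22]
after L2 α=3/5: [16, 322/5, 164/5]
after L4 α=2/3: [42, 682/15, 2224/15]
after L5 α=0: [42, 682/15, 2224/15]
after L6 α=2/3: [368/3, 3442/45, 3454/45]
after L7 α=2/7: [2566/21, 4864/63, 4876/63]
→ [122, 77, 77]

at x=0,y=1 over L1,L2,L4,L5,L6,L7:
+L1 (α=3/5) → [264/5, 12, 39/5]
+L2 (α=1/8) → [236/5, 121/4, 41/5]
+L4 (α=1) → [211, 62, 201]
+L5 (α=1) → [48, 35, 170]
+L6 (α=1/2) → [141/2, 112, 139]
+L7 (α=1/3) → [338/3, 439/3, 371/3]
→ [113, 146, 124]


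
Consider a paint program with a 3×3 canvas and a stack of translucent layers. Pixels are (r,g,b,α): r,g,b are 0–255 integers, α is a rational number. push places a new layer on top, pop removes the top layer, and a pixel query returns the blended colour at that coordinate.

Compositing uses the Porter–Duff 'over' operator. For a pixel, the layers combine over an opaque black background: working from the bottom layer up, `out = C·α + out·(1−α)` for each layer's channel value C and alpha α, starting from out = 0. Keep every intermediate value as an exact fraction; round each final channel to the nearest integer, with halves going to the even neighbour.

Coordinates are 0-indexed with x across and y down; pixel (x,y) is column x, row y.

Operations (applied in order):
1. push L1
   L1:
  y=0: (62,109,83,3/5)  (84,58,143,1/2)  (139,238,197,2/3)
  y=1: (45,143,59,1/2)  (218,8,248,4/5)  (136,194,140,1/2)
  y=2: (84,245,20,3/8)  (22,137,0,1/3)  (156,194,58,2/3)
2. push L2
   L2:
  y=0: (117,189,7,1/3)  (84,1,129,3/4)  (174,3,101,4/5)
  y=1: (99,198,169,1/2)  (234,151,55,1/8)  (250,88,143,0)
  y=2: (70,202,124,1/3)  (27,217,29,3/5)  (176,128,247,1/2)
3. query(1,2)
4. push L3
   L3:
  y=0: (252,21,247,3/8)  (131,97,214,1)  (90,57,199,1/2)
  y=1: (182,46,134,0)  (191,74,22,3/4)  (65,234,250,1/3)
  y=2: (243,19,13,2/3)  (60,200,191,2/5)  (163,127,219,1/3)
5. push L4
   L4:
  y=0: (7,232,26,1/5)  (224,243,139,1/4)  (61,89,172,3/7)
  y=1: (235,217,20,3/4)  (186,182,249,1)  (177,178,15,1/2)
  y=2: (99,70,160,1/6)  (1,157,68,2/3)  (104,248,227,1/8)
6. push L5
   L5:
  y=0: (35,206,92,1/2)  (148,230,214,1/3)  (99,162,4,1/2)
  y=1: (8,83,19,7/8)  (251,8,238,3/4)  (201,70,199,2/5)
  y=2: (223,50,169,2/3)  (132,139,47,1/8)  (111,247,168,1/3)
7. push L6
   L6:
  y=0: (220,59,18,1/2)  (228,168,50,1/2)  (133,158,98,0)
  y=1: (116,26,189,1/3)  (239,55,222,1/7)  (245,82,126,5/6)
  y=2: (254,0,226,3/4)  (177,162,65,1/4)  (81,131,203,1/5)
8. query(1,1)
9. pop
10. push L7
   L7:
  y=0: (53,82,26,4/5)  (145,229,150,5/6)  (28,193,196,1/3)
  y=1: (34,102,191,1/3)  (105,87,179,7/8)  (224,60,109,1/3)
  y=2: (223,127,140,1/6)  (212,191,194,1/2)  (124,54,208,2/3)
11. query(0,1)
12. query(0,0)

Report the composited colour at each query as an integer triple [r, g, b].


(1,2) stack=L1,L2; from [0,0,0]:
L1 α=1/3: [22/3, 137/3, 0]
L2 α=3/5: [287/15, 2227/15, 87/5]
rounded: [19, 148, 17]

(1,1) stack=L1,L2,L3,L4,L5,L6; from [0,0,0]:
L1 α=4/5: [872/5, 32/5, 992/5]
L2 α=1/8: [3637/20, 979/40, 7219/40]
L3 α=3/4: [15097/80, 9859/160, 9859/160]
L4 α=1: [186, 182, 249]
L5 α=3/4: [939/4, 103/2, 963/4]
L6 α=1/7: [3295/14, 52, 3333/14]
rounded: [235, 52, 238]

(0,1) stack=L1,L2,L3,L4,L5,L7; from [0,0,0]:
after L1 α=1/2: [45/2, 143/2, 59/2]
after L2 α=1/2: [243/4, 539/4, 397/4]
after L3 α=0: [243/4, 539/4, 397/4]
after L4 α=3/4: [3063/16, 3143/16, 637/16]
after L5 α=7/8: [3959/128, 12439/128, 2765/128]
after L7 α=1/3: [2045/64, 18967/192, 14989/192]
→ [32, 99, 78]

at x=0,y=0 over L1,L2,L3,L4,L5,L7:
L1 α=3/5: [186/5, 327/5, 249/5]
L2 α=1/3: [319/5, 533/5, 533/15]
L3 α=3/8: [1075/8, 149/2, 689/6]
L4 α=1/5: [1089/10, 106, 1456/15]
L5 α=1/2: [1439/20, 156, 1418/15]
L7 α=4/5: [5679/100, 484/5, 2978/75]
= [57, 97, 40]


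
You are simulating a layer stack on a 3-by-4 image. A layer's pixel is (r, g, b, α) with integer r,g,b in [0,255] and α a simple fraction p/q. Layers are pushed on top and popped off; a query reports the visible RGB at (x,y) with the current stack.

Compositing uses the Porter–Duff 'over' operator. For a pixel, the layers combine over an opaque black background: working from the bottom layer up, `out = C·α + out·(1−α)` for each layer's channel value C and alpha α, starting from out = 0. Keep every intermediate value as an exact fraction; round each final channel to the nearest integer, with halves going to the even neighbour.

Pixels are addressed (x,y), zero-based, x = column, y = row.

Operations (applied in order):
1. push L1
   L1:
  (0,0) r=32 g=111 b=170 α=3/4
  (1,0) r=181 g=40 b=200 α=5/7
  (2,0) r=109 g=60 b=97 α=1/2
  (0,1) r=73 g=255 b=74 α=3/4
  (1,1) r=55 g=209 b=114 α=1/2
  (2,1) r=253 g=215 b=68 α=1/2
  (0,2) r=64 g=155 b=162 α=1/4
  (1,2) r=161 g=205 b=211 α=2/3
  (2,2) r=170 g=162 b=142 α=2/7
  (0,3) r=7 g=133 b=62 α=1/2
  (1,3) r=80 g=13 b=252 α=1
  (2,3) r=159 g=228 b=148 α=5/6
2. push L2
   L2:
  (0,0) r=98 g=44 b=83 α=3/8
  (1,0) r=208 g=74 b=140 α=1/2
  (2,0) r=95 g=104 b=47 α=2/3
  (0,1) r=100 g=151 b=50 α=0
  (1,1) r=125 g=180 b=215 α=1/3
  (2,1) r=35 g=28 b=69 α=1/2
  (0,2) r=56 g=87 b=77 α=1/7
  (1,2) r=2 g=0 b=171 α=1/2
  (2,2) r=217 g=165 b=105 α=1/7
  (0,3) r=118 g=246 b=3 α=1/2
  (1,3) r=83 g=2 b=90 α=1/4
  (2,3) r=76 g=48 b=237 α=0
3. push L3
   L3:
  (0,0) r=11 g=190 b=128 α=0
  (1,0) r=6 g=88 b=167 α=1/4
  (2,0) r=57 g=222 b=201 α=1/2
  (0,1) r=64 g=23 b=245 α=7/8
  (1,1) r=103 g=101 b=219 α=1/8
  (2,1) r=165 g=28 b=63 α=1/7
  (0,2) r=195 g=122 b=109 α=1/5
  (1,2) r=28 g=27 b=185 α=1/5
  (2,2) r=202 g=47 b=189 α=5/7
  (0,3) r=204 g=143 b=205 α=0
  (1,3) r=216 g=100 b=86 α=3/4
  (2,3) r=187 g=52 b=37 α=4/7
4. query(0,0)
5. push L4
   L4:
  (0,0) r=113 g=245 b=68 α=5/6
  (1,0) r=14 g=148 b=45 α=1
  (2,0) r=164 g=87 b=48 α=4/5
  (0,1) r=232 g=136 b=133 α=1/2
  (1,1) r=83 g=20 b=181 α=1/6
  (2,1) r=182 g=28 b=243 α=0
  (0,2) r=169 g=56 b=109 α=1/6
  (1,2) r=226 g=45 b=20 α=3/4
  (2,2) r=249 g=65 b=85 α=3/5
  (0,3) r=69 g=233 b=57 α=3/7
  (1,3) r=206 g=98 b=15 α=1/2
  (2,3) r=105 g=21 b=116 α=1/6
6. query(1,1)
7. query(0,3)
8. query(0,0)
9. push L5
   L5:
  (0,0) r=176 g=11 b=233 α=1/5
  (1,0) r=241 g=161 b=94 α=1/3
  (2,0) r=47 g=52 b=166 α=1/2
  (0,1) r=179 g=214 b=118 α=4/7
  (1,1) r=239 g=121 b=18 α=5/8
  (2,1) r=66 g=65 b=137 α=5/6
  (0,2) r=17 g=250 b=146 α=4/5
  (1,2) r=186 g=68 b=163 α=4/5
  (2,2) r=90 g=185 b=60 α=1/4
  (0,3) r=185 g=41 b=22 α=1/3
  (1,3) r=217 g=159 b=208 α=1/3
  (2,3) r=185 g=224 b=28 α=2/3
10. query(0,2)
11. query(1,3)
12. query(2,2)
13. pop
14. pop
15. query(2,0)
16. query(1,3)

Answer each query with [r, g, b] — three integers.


query (0,0) [L1,L2,L3] — begin 0,0,0
L1 α=3/4: [24, 333/4, 255/2]
L2 α=3/8: [207/4, 2193/32, 1773/16]
L3 α=0: [207/4, 2193/32, 1773/16]
→ [52, 69, 111]

query (1,1) [L1,L2,L3,L4] — begin 0,0,0
after L1 α=1/2: [55/2, 209/2, 57]
after L2 α=1/3: [60, 389/3, 329/3]
after L3 α=1/8: [523/8, 1513/12, 370/3]
after L4 α=1/6: [1093/16, 7805/72, 2393/18]
= [68, 108, 133]

query (0,3) [L1,L2,L3,L4] — begin 0,0,0
L1 α=1/2: [7/2, 133/2, 31]
L2 α=1/2: [243/4, 625/4, 17]
L3 α=0: [243/4, 625/4, 17]
L4 α=3/7: [450/7, 1324/7, 239/7]
→ [64, 189, 34]

(0,0) stack=L1,L2,L3,L4; from [0,0,0]:
+L1 (α=3/4) → [24, 333/4, 255/2]
+L2 (α=3/8) → [207/4, 2193/32, 1773/16]
+L3 (α=0) → [207/4, 2193/32, 1773/16]
+L4 (α=5/6) → [2467/24, 41393/192, 7213/96]
→ [103, 216, 75]

at x=0,y=2 over L1,L2,L3,L4,L5:
after L1 α=1/4: [16, 155/4, 81/2]
after L2 α=1/7: [152/7, 639/14, 320/7]
after L3 α=1/5: [1973/35, 2132/35, 2043/35]
after L4 α=1/6: [526/7, 1262/21, 1403/21]
after L5 α=4/5: [1002/35, 22262/105, 13667/105]
rounded: [29, 212, 130]

(1,3) stack=L1,L2,L3,L4,L5; from [0,0,0]:
L1 α=1: [80, 13, 252]
L2 α=1/4: [323/4, 41/4, 423/2]
L3 α=3/4: [2915/16, 1241/16, 939/8]
L4 α=1/2: [6211/32, 2809/32, 1059/16]
L5 α=1/3: [9683/48, 5353/48, 2723/24]
→ [202, 112, 113]

(2,2) stack=L1,L2,L3,L4,L5; from [0,0,0]:
+L1 (α=2/7) → [340/7, 324/7, 284/7]
+L2 (α=1/7) → [3559/49, 3099/49, 2439/49]
+L3 (α=5/7) → [56608/343, 17713/343, 51183/343]
+L4 (α=3/5) → [369437/1715, 102311/1715, 189831/1715]
+L5 (α=1/4) → [1262661/6860, 156052/1715, 672393/6860]
→ [184, 91, 98]

at x=2,y=0 over L1,L2,L3:
after L1 α=1/2: [109/2, 30, 97/2]
after L2 α=2/3: [163/2, 238/3, 95/2]
after L3 α=1/2: [277/4, 452/3, 497/4]
= [69, 151, 124]

(1,3) stack=L1,L2,L3; from [0,0,0]:
+L1 (α=1) → [80, 13, 252]
+L2 (α=1/4) → [323/4, 41/4, 423/2]
+L3 (α=3/4) → [2915/16, 1241/16, 939/8]
rounded: [182, 78, 117]


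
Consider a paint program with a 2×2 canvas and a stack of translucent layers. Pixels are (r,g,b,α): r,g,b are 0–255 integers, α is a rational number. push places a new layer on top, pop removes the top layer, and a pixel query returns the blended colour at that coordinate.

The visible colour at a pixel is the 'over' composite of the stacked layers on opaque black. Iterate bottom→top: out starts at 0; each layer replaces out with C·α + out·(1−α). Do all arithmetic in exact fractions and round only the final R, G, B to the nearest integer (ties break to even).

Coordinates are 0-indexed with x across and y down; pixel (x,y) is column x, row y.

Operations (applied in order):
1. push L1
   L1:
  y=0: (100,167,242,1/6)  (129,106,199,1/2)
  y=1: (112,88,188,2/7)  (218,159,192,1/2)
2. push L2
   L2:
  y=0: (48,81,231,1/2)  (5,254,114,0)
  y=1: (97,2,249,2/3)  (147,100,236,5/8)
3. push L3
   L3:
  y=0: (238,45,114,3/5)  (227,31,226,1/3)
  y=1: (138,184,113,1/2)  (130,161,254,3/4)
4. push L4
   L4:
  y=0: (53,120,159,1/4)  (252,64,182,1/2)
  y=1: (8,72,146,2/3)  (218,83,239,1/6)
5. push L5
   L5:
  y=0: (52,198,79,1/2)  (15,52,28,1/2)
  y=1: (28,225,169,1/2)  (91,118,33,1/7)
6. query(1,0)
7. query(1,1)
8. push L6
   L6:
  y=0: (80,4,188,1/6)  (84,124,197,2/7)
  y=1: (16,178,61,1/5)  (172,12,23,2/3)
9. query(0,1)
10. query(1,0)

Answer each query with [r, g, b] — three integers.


query (1,0) [L1,L2,L3,L4,L5] — begin 0,0,0
after L1 α=1/2: [129/2, 53, 199/2]
after L2 α=0: [129/2, 53, 199/2]
after L3 α=1/3: [356/3, 137/3, 425/3]
after L4 α=1/2: [556/3, 329/6, 971/6]
after L5 α=1/2: [601/6, 641/12, 1139/12]
= [100, 53, 95]

(1,1) stack=L1,L2,L3,L4,L5; from [0,0,0]:
L1 α=1/2: [109, 159/2, 96]
L2 α=5/8: [531/4, 1477/16, 367/2]
L3 α=3/4: [2091/16, 9205/64, 1891/8]
L4 α=1/6: [13943/96, 51337/384, 3789/16]
L5 α=1/7: [15399/112, 58889/448, 11631/56]
rounded: [137, 131, 208]

query (0,1) [L1,L2,L3,L4,L5,L6] — begin 0,0,0
after L1 α=2/7: [32, 176/7, 376/7]
after L2 α=2/3: [226/3, 68/7, 3862/21]
after L3 α=1/2: [320/3, 678/7, 6235/42]
after L4 α=2/3: [368/9, 562/7, 18499/126]
after L5 α=1/2: [310/9, 2137/14, 39793/252]
after L6 α=1/5: [1384/45, 1104/7, 43636/315]
→ [31, 158, 139]

at x=1,y=0 over L1,L2,L3,L4,L5,L6:
L1 α=1/2: [129/2, 53, 199/2]
L2 α=0: [129/2, 53, 199/2]
L3 α=1/3: [356/3, 137/3, 425/3]
L4 α=1/2: [556/3, 329/6, 971/6]
L5 α=1/2: [601/6, 641/12, 1139/12]
L6 α=2/7: [4013/42, 883/12, 1489/12]
= [96, 74, 124]


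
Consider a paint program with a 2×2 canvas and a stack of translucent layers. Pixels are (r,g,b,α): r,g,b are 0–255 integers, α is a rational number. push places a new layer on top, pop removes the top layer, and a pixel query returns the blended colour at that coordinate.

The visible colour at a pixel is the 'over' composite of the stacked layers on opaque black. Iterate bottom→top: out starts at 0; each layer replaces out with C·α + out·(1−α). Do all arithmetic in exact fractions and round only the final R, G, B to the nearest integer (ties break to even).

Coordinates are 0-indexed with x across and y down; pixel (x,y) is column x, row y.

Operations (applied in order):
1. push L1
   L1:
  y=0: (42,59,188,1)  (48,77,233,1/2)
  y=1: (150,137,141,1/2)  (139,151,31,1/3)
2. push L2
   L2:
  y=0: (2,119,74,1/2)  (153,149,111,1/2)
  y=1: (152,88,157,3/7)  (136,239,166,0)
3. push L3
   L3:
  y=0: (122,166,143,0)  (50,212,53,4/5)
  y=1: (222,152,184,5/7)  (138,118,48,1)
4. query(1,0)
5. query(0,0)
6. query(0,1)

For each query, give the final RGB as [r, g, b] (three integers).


query (1,0) [L1,L2,L3] — begin 0,0,0
after L1 α=1/2: [24, 77/2, 233/2]
after L2 α=1/2: [177/2, 375/4, 455/4]
after L3 α=4/5: [577/10, 3767/20, 1303/20]
rounded: [58, 188, 65]

(0,0) stack=L1,L2,L3; from [0,0,0]:
after L1 α=1: [42, 59, 188]
after L2 α=1/2: [22, 89, 131]
after L3 α=0: [22, 89, 131]
= [22, 89, 131]

query (0,1) [L1,L2,L3] — begin 0,0,0
+L1 (α=1/2) → [75, 137/2, 141/2]
+L2 (α=3/7) → [108, 538/7, 753/7]
+L3 (α=5/7) → [1326/7, 6396/49, 7946/49]
= [189, 131, 162]


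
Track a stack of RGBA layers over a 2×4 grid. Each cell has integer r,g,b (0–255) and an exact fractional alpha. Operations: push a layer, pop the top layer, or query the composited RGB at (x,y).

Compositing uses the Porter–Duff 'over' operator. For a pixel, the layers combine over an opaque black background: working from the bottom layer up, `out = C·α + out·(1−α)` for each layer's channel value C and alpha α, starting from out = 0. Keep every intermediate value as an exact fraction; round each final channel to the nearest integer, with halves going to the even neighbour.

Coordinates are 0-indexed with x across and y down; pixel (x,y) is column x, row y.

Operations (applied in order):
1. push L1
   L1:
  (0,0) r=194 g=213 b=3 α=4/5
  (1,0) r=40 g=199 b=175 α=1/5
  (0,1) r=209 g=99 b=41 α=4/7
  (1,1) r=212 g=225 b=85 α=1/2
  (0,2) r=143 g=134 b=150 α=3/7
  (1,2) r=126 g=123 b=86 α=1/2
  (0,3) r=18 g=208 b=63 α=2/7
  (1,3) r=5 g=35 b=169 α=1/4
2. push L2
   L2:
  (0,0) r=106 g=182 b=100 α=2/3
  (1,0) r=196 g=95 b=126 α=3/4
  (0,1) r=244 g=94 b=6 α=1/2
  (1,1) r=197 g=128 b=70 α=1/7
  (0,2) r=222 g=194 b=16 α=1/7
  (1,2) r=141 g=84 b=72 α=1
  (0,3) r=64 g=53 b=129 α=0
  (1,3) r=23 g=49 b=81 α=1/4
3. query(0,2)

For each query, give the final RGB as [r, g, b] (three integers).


(0,2) stack=L1,L2; from [0,0,0]:
+L1 (α=3/7) → [429/7, 402/7, 450/7]
+L2 (α=1/7) → [4128/49, 3770/49, 2812/49]
→ [84, 77, 57]


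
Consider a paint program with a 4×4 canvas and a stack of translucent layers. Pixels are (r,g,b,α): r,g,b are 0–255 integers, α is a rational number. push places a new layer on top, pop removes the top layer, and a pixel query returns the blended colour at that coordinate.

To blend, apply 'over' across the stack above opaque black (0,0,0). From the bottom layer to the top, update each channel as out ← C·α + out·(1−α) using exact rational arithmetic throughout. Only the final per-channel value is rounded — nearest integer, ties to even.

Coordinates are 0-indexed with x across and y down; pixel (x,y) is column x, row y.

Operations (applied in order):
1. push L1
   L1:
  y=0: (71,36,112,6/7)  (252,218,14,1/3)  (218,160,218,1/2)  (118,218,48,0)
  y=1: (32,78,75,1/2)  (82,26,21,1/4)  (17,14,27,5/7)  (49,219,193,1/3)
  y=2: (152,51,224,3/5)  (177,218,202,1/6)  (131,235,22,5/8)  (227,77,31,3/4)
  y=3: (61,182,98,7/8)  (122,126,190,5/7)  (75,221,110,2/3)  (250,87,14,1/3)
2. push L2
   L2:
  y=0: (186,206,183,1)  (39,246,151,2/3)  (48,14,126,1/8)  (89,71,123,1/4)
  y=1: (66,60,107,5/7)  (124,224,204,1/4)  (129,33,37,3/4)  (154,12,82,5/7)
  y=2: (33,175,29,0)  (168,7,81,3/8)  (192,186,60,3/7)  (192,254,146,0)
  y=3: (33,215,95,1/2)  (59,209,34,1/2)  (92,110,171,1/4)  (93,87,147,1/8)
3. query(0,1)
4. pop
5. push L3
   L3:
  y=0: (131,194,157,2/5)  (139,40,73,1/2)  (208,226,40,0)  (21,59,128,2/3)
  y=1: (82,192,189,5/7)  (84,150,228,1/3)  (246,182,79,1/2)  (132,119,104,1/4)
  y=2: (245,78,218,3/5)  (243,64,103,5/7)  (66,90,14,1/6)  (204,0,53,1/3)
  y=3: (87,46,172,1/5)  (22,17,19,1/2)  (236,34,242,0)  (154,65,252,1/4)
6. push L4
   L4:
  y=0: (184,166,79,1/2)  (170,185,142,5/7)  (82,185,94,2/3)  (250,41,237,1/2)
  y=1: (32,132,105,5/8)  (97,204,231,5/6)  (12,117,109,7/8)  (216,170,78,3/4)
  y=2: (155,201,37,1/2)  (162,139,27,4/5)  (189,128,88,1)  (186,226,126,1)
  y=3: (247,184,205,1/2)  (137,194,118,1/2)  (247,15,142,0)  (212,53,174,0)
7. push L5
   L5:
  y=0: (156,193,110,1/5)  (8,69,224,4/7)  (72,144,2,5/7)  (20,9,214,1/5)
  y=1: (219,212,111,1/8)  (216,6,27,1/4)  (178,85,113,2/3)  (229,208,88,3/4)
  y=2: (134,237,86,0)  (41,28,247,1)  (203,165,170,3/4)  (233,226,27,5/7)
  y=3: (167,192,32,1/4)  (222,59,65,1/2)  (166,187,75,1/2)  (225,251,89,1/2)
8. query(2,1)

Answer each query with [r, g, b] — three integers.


(0,1) stack=L1,L2; from [0,0,0]:
+L1 (α=1/2) → [16, 39, 75/2]
+L2 (α=5/7) → [362/7, 54, 610/7]
rounded: [52, 54, 87]

(2,1) stack=L1,L3,L4,L5; from [0,0,0]:
+L1 (α=5/7) → [85/7, 10, 135/7]
+L3 (α=1/2) → [1807/14, 96, 344/7]
+L4 (α=7/8) → [2983/112, 915/8, 5685/56]
+L5 (α=2/3) → [14285/112, 2275/24, 18341/168]
= [128, 95, 109]


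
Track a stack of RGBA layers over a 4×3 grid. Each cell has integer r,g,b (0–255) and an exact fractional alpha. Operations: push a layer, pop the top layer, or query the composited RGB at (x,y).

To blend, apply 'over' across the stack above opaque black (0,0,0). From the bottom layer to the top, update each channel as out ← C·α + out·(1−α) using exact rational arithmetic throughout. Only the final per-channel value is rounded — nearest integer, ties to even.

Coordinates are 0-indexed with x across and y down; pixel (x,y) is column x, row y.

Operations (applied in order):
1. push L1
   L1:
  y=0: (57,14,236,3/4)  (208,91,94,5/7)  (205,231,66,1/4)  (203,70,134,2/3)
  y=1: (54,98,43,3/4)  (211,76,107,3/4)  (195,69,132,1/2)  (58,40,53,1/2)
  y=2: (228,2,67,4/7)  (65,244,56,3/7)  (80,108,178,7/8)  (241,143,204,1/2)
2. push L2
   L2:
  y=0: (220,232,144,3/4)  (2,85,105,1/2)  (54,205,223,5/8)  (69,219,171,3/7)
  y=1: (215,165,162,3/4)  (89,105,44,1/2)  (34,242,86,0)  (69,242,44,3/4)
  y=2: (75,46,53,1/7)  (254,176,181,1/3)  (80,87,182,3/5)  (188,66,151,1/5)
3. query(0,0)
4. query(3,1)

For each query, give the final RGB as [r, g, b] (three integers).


(0,0) stack=L1,L2; from [0,0,0]:
after L1 α=3/4: [171/4, 21/2, 177]
after L2 α=3/4: [2811/16, 1413/8, 609/4]
rounded: [176, 177, 152]

(3,1) stack=L1,L2; from [0,0,0]:
+L1 (α=1/2) → [29, 20, 53/2]
+L2 (α=3/4) → [59, 373/2, 317/8]
= [59, 186, 40]


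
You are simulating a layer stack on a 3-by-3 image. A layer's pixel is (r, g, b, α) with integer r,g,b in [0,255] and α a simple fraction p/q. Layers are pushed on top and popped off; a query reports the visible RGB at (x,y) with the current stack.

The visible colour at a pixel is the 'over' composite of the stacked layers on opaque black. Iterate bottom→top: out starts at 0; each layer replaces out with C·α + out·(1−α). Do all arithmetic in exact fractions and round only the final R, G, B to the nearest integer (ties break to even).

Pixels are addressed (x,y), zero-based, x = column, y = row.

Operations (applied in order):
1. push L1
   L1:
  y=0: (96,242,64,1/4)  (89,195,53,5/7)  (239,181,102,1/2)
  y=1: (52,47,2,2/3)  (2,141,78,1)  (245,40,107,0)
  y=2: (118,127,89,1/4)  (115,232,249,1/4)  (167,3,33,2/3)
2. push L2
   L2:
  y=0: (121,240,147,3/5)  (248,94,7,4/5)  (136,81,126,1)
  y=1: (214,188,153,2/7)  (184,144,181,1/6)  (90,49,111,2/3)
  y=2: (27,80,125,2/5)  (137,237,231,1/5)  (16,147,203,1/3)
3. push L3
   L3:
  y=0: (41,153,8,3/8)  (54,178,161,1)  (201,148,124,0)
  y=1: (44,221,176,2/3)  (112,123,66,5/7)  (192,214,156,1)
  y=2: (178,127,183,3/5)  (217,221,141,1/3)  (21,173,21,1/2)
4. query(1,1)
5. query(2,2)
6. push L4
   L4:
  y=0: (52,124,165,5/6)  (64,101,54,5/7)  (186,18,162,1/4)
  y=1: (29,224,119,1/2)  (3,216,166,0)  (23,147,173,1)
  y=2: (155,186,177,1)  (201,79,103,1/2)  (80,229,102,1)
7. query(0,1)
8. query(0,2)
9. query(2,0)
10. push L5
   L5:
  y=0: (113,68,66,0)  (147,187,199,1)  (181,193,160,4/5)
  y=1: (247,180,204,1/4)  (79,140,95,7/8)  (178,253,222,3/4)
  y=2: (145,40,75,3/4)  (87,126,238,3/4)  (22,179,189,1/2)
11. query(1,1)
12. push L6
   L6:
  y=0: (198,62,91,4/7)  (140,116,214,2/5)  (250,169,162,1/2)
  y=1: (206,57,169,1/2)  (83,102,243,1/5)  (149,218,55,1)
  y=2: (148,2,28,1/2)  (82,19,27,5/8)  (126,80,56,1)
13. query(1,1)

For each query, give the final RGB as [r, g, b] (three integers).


at x=1,y=1 over L1,L2,L3:
+L1 (α=1) → [2, 141, 78]
+L2 (α=1/6) → [97/3, 283/2, 571/6]
+L3 (α=5/7) → [1874/21, 898/7, 223/3]
rounded: [89, 128, 74]

(2,2) stack=L1,L2,L3; from [0,0,0]:
after L1 α=2/3: [334/3, 2, 22]
after L2 α=1/3: [716/9, 151/3, 247/3]
after L3 α=1/2: [905/18, 335/3, 155/3]
= [50, 112, 52]

(0,1) stack=L1,L2,L3,L4; from [0,0,0]:
L1 α=2/3: [104/3, 94/3, 4/3]
L2 α=2/7: [1804/21, 1598/21, 134/3]
L3 α=2/3: [3652/63, 10880/63, 1190/9]
L4 α=1/2: [5479/126, 12496/63, 2261/18]
rounded: [43, 198, 126]

at x=0,y=2 over L1,L2,L3,L4:
+L1 (α=1/4) → [59/2, 127/4, 89/4]
+L2 (α=2/5) → [57/2, 1021/20, 1267/20]
+L3 (α=3/5) → [591/5, 4831/50, 6757/50]
+L4 (α=1) → [155, 186, 177]
→ [155, 186, 177]

query (2,0) [L1,L2,L3,L4] — begin 0,0,0
L1 α=1/2: [239/2, 181/2, 51]
L2 α=1: [136, 81, 126]
L3 α=0: [136, 81, 126]
L4 α=1/4: [297/2, 261/4, 135]
= [148, 65, 135]

at x=1,y=1 over L1,L2,L3,L4,L5:
after L1 α=1: [2, 141, 78]
after L2 α=1/6: [97/3, 283/2, 571/6]
after L3 α=5/7: [1874/21, 898/7, 223/3]
after L4 α=0: [1874/21, 898/7, 223/3]
after L5 α=7/8: [13487/168, 3879/28, 1109/12]
→ [80, 139, 92]

query (1,1) [L1,L2,L3,L4,L5,L6] — begin 0,0,0
+L1 (α=1) → [2, 141, 78]
+L2 (α=1/6) → [97/3, 283/2, 571/6]
+L3 (α=5/7) → [1874/21, 898/7, 223/3]
+L4 (α=0) → [1874/21, 898/7, 223/3]
+L5 (α=7/8) → [13487/168, 3879/28, 1109/12]
+L6 (α=1/5) → [16973/210, 4593/35, 1838/15]
rounded: [81, 131, 123]


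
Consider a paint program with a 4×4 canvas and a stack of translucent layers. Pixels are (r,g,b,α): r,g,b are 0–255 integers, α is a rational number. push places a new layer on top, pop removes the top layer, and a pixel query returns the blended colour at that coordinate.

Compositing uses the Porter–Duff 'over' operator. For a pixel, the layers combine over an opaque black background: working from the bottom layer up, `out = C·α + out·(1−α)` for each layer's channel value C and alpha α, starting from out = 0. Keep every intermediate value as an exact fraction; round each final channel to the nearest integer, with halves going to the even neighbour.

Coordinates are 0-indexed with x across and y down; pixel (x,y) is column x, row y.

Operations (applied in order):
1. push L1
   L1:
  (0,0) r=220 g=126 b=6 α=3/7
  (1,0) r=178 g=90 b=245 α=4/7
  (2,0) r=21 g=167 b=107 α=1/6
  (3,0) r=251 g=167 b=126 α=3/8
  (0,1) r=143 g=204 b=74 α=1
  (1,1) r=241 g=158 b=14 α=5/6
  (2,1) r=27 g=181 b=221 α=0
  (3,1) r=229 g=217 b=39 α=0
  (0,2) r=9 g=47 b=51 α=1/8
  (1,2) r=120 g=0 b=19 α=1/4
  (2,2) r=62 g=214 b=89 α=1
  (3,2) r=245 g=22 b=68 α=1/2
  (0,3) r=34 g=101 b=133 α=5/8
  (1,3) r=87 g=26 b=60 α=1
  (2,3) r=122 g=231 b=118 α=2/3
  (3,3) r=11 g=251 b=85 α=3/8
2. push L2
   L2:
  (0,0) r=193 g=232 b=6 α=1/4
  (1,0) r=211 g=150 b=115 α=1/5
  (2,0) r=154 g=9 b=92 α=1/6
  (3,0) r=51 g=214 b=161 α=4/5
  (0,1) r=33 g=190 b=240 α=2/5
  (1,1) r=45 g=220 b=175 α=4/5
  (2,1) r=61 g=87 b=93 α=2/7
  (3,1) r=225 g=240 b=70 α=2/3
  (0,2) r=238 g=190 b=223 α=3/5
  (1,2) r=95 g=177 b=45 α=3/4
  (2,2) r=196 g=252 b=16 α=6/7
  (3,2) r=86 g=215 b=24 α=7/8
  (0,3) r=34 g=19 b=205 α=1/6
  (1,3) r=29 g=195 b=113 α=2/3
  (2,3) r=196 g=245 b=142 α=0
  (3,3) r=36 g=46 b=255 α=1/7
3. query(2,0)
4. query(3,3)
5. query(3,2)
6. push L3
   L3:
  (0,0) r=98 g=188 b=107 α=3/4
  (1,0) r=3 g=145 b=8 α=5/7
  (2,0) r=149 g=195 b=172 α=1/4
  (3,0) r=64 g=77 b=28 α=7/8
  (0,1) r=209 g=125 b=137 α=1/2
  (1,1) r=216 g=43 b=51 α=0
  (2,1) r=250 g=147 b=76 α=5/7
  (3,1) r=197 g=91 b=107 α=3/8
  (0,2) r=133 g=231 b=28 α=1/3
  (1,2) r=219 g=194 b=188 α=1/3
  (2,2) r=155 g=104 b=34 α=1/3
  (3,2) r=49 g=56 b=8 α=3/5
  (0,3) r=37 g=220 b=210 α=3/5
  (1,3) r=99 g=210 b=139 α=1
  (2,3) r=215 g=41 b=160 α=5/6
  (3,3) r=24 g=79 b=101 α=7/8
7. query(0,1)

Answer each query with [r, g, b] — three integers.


at x=2,y=0 over L1,L2:
after L1 α=1/6: [7/2, 167/6, 107/6]
after L2 α=1/6: [343/12, 889/36, 1087/36]
= [29, 25, 30]

query (3,3) [L1,L2] — begin 0,0,0
after L1 α=3/8: [33/8, 753/8, 255/8]
after L2 α=1/7: [243/28, 349/4, 255/4]
→ [9, 87, 64]

(3,2) stack=L1,L2; from [0,0,0]:
L1 α=1/2: [245/2, 11, 34]
L2 α=7/8: [1449/16, 379/2, 101/4]
→ [91, 190, 25]

(0,1) stack=L1,L2,L3; from [0,0,0]:
+L1 (α=1) → [143, 204, 74]
+L2 (α=2/5) → [99, 992/5, 702/5]
+L3 (α=1/2) → [154, 1617/10, 1387/10]
rounded: [154, 162, 139]


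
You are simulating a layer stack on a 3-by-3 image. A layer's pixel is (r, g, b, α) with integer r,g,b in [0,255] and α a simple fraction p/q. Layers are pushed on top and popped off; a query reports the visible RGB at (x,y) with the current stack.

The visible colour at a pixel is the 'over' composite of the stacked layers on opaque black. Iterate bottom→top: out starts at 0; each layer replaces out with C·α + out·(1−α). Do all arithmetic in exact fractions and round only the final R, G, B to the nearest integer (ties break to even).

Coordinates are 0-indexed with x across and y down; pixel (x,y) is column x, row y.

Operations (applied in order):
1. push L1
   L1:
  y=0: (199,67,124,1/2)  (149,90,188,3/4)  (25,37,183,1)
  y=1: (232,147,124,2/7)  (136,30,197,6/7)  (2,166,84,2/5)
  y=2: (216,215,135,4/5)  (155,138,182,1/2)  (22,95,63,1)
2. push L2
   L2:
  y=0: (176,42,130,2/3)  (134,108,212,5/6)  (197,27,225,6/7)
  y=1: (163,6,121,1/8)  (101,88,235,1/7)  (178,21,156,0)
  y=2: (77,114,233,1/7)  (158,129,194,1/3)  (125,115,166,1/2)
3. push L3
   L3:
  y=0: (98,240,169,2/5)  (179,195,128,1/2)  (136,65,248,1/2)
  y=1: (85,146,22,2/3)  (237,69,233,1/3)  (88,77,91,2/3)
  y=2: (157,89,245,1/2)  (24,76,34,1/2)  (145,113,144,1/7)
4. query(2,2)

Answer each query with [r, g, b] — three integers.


query (2,2) [L1,L2,L3] — begin 0,0,0
+L1 (α=1) → [22, 95, 63]
+L2 (α=1/2) → [147/2, 105, 229/2]
+L3 (α=1/7) → [586/7, 743/7, 831/7]
rounded: [84, 106, 119]


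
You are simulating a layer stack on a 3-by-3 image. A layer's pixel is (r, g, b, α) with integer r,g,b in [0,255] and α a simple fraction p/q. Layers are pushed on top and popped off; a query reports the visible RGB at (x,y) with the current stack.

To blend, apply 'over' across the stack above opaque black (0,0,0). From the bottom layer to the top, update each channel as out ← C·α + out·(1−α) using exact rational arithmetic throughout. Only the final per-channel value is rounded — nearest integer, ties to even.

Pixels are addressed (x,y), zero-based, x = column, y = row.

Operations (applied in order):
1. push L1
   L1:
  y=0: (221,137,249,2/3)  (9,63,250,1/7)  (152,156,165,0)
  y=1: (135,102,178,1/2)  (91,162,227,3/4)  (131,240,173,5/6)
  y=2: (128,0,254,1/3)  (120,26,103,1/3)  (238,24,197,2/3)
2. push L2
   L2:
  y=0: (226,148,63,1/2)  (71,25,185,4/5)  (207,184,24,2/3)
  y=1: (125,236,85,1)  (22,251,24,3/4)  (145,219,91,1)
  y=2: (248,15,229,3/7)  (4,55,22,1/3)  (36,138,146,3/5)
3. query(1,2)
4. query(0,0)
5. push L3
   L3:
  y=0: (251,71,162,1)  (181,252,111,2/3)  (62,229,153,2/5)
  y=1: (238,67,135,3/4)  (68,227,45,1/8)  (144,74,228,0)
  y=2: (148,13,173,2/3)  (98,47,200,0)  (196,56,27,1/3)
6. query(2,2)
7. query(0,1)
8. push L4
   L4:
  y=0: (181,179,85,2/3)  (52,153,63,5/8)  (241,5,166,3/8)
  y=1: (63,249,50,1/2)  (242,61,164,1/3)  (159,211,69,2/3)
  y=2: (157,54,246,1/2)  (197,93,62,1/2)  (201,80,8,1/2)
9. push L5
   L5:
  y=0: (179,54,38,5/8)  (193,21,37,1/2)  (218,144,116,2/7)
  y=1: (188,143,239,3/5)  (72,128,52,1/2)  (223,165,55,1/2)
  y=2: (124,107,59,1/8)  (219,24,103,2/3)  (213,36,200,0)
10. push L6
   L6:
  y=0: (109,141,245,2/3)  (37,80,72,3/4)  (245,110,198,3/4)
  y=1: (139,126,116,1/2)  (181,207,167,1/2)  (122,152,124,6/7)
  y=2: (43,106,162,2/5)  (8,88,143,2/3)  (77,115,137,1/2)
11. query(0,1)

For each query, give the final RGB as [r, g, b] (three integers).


at x=1,y=2 over L1,L2:
after L1 α=1/3: [40, 26/3, 103/3]
after L2 α=1/3: [28, 217/9, 272/9]
rounded: [28, 24, 30]

query (0,0) [L1,L2] — begin 0,0,0
+L1 (α=2/3) → [442/3, 274/3, 166]
+L2 (α=1/2) → [560/3, 359/3, 229/2]
= [187, 120, 114]

at x=2,y=2 over L1,L2,L3:
+L1 (α=2/3) → [476/3, 16, 394/3]
+L2 (α=3/5) → [1276/15, 446/5, 2102/15]
+L3 (α=1/3) → [5492/45, 1172/15, 4609/45]
rounded: [122, 78, 102]

(0,1) stack=L1,L2,L3; from [0,0,0]:
L1 α=1/2: [135/2, 51, 89]
L2 α=1: [125, 236, 85]
L3 α=3/4: [839/4, 437/4, 245/2]
rounded: [210, 109, 122]

query (0,1) [L1,L2,L3,L4,L5,L6] — begin 0,0,0
after L1 α=1/2: [135/2, 51, 89]
after L2 α=1: [125, 236, 85]
after L3 α=3/4: [839/4, 437/4, 245/2]
after L4 α=1/2: [1091/8, 1433/8, 345/4]
after L5 α=3/5: [3347/20, 3149/20, 1779/10]
after L6 α=1/2: [6127/40, 5669/40, 2939/20]
→ [153, 142, 147]
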